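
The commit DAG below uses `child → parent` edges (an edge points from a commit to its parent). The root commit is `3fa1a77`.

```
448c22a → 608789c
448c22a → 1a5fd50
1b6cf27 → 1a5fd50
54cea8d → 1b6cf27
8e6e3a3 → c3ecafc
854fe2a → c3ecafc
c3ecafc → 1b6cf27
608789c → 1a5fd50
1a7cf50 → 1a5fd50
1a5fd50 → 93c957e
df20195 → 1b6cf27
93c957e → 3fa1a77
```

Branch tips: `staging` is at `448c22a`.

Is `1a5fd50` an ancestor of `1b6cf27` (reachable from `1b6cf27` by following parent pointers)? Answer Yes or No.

Ancestors of 1b6cf27 (commits reachable by following parents): {1a5fd50, 1b6cf27, 3fa1a77, 93c957e}.
1a5fd50 is in that set, so it is an ancestor of 1b6cf27.

Yes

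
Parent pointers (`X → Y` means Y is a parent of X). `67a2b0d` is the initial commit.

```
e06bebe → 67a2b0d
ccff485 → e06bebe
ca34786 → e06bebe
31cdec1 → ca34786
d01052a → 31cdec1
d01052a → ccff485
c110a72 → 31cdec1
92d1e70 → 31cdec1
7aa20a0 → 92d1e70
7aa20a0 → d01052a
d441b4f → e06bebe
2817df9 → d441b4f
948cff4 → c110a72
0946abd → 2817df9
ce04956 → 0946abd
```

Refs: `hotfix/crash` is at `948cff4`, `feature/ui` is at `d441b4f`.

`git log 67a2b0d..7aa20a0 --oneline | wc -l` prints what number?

Reachable from 7aa20a0: {31cdec1, 67a2b0d, 7aa20a0, 92d1e70, ca34786, ccff485, d01052a, e06bebe}.
Reachable from 67a2b0d: {67a2b0d}.
In 7aa20a0's history but not 67a2b0d's: {31cdec1, 7aa20a0, 92d1e70, ca34786, ccff485, d01052a, e06bebe} — 7 commits.

7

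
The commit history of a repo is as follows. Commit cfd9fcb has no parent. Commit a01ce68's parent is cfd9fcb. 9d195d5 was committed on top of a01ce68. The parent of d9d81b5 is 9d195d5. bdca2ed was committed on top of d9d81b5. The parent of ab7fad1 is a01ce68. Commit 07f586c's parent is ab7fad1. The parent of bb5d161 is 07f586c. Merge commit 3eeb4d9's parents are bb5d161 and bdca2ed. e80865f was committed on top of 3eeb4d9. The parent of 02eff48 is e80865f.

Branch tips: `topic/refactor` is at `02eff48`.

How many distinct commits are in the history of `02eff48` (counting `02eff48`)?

Walking parent pointers from 02eff48: reachable set = {02eff48, 07f586c, 3eeb4d9, 9d195d5, a01ce68, ab7fad1, bb5d161, bdca2ed, cfd9fcb, d9d81b5, e80865f}.
That is 11 commits.

11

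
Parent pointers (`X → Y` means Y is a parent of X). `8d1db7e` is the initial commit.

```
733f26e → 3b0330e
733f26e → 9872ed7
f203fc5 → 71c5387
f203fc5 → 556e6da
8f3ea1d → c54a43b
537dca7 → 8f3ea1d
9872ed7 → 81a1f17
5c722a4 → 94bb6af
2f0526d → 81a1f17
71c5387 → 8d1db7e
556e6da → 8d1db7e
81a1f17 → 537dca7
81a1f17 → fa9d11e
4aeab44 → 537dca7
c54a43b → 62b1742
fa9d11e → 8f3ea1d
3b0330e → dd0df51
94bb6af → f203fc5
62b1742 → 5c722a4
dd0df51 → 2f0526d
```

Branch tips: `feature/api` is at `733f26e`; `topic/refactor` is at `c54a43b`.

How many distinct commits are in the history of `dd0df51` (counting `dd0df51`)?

14

Walking parent pointers from dd0df51: reachable set = {2f0526d, 537dca7, 556e6da, 5c722a4, 62b1742, 71c5387, 81a1f17, 8d1db7e, 8f3ea1d, 94bb6af, c54a43b, dd0df51, f203fc5, fa9d11e}.
That is 14 commits.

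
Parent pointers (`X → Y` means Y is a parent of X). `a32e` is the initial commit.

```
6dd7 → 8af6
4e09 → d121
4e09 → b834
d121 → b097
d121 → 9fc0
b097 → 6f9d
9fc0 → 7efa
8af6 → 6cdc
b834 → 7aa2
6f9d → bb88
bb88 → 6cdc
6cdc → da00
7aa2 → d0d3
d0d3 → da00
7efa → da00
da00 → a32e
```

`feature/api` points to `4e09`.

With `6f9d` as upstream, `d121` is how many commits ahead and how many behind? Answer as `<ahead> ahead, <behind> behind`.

4 ahead, 0 behind

Reachable from d121: {6cdc, 6f9d, 7efa, 9fc0, a32e, b097, bb88, d121, da00}.
Reachable from 6f9d: {6cdc, 6f9d, a32e, bb88, da00}.
Only in d121's history (ahead): {7efa, 9fc0, b097, d121} — 4.
Only in 6f9d's history (behind): {} — 0.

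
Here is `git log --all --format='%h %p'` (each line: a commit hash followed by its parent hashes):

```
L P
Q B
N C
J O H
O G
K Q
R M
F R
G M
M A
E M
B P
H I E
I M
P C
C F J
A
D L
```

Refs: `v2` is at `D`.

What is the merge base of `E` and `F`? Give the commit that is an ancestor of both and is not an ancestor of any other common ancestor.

Ancestors of E: {A, E, M}.
Ancestors of F: {A, F, M, R}.
Common ancestors: {A, M}.
Among these, M is not an ancestor of any other common ancestor — it is the merge base.

M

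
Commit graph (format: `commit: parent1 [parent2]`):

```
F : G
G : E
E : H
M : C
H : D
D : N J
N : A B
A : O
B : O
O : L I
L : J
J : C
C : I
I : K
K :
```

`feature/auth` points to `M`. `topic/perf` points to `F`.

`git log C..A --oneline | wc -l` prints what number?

Reachable from A: {A, C, I, J, K, L, O}.
Reachable from C: {C, I, K}.
In A's history but not C's: {A, J, L, O} — 4 commits.

4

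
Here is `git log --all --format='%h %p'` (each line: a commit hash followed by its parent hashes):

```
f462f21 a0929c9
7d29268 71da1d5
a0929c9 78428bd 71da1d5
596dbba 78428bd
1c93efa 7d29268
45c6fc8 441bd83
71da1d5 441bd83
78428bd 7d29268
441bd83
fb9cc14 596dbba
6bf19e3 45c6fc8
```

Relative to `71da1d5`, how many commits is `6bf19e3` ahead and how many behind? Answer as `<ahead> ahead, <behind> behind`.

Reachable from 6bf19e3: {441bd83, 45c6fc8, 6bf19e3}.
Reachable from 71da1d5: {441bd83, 71da1d5}.
Only in 6bf19e3's history (ahead): {45c6fc8, 6bf19e3} — 2.
Only in 71da1d5's history (behind): {71da1d5} — 1.

2 ahead, 1 behind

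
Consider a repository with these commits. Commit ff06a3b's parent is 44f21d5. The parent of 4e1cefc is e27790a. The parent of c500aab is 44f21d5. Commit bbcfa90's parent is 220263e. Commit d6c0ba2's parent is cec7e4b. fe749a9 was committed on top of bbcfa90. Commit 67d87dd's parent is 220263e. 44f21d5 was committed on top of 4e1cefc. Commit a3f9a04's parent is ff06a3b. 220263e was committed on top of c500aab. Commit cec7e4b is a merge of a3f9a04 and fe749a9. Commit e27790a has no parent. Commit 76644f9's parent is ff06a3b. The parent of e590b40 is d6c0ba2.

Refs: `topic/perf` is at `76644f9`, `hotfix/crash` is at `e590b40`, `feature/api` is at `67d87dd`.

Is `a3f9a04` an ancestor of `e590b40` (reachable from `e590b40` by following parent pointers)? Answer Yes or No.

Yes

Ancestors of e590b40 (commits reachable by following parents): {220263e, 44f21d5, 4e1cefc, a3f9a04, bbcfa90, c500aab, cec7e4b, d6c0ba2, e27790a, e590b40, fe749a9, ff06a3b}.
a3f9a04 is in that set, so it is an ancestor of e590b40.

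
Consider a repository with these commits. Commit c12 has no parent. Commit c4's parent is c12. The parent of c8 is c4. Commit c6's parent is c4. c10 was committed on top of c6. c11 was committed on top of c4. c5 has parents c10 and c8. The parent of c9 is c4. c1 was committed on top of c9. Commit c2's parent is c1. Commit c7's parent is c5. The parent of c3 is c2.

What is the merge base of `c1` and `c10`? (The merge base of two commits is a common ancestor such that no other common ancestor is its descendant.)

c4

Ancestors of c1: {c1, c12, c4, c9}.
Ancestors of c10: {c10, c12, c4, c6}.
Common ancestors: {c12, c4}.
Among these, c4 is not an ancestor of any other common ancestor — it is the merge base.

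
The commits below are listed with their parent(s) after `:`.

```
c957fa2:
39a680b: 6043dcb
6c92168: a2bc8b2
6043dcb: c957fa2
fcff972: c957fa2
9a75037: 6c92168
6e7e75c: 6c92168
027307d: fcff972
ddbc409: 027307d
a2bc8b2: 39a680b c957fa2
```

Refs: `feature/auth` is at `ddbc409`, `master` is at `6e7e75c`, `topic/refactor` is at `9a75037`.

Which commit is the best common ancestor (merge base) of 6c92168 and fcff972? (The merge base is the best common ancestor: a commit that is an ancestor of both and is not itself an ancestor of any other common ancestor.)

c957fa2

Ancestors of 6c92168: {39a680b, 6043dcb, 6c92168, a2bc8b2, c957fa2}.
Ancestors of fcff972: {c957fa2, fcff972}.
Common ancestors: {c957fa2}.
The only common ancestor is c957fa2, so it is the merge base.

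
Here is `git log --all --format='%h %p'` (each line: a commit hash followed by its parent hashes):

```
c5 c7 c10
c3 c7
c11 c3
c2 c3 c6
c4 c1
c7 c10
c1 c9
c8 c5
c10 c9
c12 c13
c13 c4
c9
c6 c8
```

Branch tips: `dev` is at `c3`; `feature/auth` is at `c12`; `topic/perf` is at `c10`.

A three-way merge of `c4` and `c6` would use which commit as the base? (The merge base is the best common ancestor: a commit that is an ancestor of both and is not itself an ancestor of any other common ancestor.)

c9

Ancestors of c4: {c1, c4, c9}.
Ancestors of c6: {c10, c5, c6, c7, c8, c9}.
Common ancestors: {c9}.
The only common ancestor is c9, so it is the merge base.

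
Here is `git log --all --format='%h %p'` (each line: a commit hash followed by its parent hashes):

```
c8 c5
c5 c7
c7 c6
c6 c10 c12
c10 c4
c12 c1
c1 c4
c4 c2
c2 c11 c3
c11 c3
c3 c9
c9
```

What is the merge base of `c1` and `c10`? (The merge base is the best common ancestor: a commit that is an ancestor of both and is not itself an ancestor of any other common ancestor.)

Ancestors of c1: {c1, c11, c2, c3, c4, c9}.
Ancestors of c10: {c10, c11, c2, c3, c4, c9}.
Common ancestors: {c11, c2, c3, c4, c9}.
Among these, c4 is not an ancestor of any other common ancestor — it is the merge base.

c4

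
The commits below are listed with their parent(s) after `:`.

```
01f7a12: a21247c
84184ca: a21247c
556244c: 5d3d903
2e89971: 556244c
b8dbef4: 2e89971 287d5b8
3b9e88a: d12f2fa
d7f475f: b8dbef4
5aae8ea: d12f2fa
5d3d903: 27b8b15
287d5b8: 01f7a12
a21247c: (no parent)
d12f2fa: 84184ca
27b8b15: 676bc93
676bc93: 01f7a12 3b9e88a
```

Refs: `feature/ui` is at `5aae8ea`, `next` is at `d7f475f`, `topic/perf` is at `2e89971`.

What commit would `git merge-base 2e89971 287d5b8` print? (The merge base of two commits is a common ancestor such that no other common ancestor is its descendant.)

01f7a12

Ancestors of 2e89971: {01f7a12, 27b8b15, 2e89971, 3b9e88a, 556244c, 5d3d903, 676bc93, 84184ca, a21247c, d12f2fa}.
Ancestors of 287d5b8: {01f7a12, 287d5b8, a21247c}.
Common ancestors: {01f7a12, a21247c}.
Among these, 01f7a12 is not an ancestor of any other common ancestor — it is the merge base.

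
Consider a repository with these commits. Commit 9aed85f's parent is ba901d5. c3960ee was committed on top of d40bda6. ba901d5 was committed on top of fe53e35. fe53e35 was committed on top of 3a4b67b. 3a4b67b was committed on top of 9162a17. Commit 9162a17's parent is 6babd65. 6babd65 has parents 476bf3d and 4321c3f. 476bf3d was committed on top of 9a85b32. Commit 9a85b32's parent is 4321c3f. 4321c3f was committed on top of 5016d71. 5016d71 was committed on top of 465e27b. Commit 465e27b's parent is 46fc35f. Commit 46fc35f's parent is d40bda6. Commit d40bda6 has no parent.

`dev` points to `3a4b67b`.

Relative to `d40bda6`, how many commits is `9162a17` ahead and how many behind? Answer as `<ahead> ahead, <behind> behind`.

8 ahead, 0 behind

Reachable from 9162a17: {4321c3f, 465e27b, 46fc35f, 476bf3d, 5016d71, 6babd65, 9162a17, 9a85b32, d40bda6}.
Reachable from d40bda6: {d40bda6}.
Only in 9162a17's history (ahead): {4321c3f, 465e27b, 46fc35f, 476bf3d, 5016d71, 6babd65, 9162a17, 9a85b32} — 8.
Only in d40bda6's history (behind): {} — 0.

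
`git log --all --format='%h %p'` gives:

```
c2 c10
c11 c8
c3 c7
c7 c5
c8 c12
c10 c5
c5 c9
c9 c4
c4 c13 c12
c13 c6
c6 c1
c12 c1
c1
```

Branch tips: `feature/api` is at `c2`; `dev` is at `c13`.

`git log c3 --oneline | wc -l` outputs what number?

9

Walking parent pointers from c3: reachable set = {c1, c12, c13, c3, c4, c5, c6, c7, c9}.
That is 9 commits.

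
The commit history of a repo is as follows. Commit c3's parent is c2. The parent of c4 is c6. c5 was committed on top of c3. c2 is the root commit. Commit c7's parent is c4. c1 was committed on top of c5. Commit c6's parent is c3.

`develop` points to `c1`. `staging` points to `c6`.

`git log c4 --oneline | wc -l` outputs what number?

Walking parent pointers from c4: reachable set = {c2, c3, c4, c6}.
That is 4 commits.

4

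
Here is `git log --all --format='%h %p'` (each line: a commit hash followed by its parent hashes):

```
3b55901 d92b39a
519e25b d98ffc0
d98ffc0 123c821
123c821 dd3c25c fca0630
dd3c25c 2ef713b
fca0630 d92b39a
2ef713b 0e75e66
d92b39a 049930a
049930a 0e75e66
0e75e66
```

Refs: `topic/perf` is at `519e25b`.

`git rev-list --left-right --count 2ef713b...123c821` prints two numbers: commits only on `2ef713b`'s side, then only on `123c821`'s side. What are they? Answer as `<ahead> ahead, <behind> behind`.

0 ahead, 5 behind

Reachable from 2ef713b: {0e75e66, 2ef713b}.
Reachable from 123c821: {049930a, 0e75e66, 123c821, 2ef713b, d92b39a, dd3c25c, fca0630}.
Only in 2ef713b's history (ahead): {} — 0.
Only in 123c821's history (behind): {049930a, 123c821, d92b39a, dd3c25c, fca0630} — 5.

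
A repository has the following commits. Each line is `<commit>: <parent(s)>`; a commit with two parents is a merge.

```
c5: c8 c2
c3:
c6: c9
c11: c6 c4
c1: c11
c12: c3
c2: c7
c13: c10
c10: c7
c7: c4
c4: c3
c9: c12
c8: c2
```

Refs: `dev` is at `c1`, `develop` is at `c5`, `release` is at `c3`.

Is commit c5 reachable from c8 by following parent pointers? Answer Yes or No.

Ancestors of c8: {c2, c3, c4, c7, c8}.
c5 is not in that set, so it is not an ancestor of c8.

No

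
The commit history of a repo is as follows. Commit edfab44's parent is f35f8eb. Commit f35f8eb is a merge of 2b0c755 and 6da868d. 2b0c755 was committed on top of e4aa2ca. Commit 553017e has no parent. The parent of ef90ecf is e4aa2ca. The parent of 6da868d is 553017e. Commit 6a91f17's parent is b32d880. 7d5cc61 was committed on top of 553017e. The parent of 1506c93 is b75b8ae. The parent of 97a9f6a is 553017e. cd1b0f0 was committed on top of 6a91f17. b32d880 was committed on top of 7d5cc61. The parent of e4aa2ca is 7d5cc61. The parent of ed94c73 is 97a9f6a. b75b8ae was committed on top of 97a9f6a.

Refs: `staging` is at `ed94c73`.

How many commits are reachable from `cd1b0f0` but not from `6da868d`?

4

Reachable from cd1b0f0: {553017e, 6a91f17, 7d5cc61, b32d880, cd1b0f0}.
Reachable from 6da868d: {553017e, 6da868d}.
In cd1b0f0's history but not 6da868d's: {6a91f17, 7d5cc61, b32d880, cd1b0f0} — 4 commits.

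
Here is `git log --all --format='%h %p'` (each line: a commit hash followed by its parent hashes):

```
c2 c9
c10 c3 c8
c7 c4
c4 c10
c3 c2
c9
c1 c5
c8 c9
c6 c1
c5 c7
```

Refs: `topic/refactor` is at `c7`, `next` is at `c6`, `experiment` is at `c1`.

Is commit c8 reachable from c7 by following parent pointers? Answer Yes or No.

Ancestors of c7 (commits reachable by following parents): {c10, c2, c3, c4, c7, c8, c9}.
c8 is in that set, so it is an ancestor of c7.

Yes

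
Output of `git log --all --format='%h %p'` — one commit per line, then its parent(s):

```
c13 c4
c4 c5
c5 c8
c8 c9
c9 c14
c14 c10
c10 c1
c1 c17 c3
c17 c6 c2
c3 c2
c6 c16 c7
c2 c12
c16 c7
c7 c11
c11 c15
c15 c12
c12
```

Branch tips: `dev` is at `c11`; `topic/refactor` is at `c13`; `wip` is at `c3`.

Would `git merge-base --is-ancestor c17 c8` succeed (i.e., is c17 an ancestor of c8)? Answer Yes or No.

Ancestors of c8 (commits reachable by following parents): {c1, c10, c11, c12, c14, c15, c16, c17, c2, c3, c6, c7, c8, c9}.
c17 is in that set, so it is an ancestor of c8.

Yes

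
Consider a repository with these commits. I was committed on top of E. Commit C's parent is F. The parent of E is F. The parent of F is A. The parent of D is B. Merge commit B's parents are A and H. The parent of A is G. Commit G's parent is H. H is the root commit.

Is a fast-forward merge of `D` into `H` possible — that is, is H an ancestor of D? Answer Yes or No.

Yes

A fast-forward from H to D is possible iff H is an ancestor of D.
Ancestors of D: {A, B, D, G, H}.
H is among them, so fast-forward is possible.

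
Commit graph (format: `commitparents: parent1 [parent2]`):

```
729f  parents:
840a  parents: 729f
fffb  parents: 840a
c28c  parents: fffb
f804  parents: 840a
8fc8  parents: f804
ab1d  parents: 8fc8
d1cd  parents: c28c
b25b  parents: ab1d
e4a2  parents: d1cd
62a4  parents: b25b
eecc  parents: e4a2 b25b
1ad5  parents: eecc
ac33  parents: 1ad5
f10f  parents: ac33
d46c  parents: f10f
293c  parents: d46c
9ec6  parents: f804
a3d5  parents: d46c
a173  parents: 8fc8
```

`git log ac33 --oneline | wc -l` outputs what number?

13

Walking parent pointers from ac33: reachable set = {1ad5, 729f, 840a, 8fc8, ab1d, ac33, b25b, c28c, d1cd, e4a2, eecc, f804, fffb}.
That is 13 commits.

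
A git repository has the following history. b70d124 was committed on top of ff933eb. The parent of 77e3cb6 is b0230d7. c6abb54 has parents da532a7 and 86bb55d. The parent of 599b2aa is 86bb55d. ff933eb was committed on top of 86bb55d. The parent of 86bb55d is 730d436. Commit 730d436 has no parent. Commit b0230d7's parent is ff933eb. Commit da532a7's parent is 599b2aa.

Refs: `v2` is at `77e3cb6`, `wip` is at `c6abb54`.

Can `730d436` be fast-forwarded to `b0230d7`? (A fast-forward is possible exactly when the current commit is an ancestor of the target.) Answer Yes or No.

Yes

A fast-forward from 730d436 to b0230d7 is possible iff 730d436 is an ancestor of b0230d7.
Ancestors of b0230d7: {730d436, 86bb55d, b0230d7, ff933eb}.
730d436 is among them, so fast-forward is possible.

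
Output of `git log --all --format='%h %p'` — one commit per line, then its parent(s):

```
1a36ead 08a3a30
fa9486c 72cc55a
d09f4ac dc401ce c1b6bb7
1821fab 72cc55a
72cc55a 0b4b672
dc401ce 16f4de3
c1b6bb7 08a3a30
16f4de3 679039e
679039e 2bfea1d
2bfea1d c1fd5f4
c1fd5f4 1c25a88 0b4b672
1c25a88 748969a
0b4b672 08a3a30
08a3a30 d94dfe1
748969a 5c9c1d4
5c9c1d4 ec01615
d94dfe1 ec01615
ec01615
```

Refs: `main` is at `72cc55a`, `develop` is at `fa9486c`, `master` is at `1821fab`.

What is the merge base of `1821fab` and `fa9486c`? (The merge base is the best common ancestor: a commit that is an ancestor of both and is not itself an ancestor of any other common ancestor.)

Ancestors of 1821fab: {08a3a30, 0b4b672, 1821fab, 72cc55a, d94dfe1, ec01615}.
Ancestors of fa9486c: {08a3a30, 0b4b672, 72cc55a, d94dfe1, ec01615, fa9486c}.
Common ancestors: {08a3a30, 0b4b672, 72cc55a, d94dfe1, ec01615}.
Among these, 72cc55a is not an ancestor of any other common ancestor — it is the merge base.

72cc55a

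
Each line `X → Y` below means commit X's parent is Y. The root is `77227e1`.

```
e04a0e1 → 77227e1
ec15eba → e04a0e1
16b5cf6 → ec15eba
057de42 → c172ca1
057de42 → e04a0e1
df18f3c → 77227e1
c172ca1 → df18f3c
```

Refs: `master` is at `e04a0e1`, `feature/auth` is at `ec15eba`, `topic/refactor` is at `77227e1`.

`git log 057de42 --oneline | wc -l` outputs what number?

Walking parent pointers from 057de42: reachable set = {057de42, 77227e1, c172ca1, df18f3c, e04a0e1}.
That is 5 commits.

5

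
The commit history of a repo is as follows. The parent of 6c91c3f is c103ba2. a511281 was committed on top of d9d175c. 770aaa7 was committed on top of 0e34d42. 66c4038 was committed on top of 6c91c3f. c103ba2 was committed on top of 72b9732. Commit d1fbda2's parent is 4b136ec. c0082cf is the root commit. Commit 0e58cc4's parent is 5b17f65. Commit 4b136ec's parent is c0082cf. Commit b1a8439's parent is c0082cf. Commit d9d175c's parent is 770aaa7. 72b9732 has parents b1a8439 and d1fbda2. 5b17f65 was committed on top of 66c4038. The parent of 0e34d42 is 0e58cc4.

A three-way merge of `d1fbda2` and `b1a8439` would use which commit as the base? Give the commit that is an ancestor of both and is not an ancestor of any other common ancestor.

Ancestors of d1fbda2: {4b136ec, c0082cf, d1fbda2}.
Ancestors of b1a8439: {b1a8439, c0082cf}.
Common ancestors: {c0082cf}.
The only common ancestor is c0082cf, so it is the merge base.

c0082cf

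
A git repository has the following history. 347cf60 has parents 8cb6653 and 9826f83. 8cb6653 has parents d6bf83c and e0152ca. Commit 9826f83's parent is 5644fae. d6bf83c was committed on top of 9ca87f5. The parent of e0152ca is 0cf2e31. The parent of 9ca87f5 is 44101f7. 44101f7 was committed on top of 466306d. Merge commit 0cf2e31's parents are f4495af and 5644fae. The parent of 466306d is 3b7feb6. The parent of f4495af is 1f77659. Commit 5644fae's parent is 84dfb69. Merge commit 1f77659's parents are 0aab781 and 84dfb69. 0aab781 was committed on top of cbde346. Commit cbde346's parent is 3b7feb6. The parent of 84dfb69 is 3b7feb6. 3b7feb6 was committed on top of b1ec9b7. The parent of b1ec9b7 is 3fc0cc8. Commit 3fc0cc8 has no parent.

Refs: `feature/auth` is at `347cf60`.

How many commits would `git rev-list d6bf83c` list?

Walking parent pointers from d6bf83c: reachable set = {3b7feb6, 3fc0cc8, 44101f7, 466306d, 9ca87f5, b1ec9b7, d6bf83c}.
That is 7 commits.

7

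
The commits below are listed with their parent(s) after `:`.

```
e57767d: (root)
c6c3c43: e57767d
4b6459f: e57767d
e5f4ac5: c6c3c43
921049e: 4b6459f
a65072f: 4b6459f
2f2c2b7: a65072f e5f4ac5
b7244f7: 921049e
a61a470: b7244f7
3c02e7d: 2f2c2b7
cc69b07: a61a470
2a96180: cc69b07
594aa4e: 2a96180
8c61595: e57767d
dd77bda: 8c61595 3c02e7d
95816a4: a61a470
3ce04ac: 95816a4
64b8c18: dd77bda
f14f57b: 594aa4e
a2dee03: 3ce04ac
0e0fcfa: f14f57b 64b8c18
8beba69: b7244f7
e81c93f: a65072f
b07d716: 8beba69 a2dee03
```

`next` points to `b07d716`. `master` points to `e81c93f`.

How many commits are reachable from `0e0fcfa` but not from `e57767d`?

Reachable from 0e0fcfa: {0e0fcfa, 2a96180, 2f2c2b7, 3c02e7d, 4b6459f, 594aa4e, 64b8c18, 8c61595, 921049e, a61a470, a65072f, b7244f7, c6c3c43, cc69b07, dd77bda, e57767d, e5f4ac5, f14f57b}.
Reachable from e57767d: {e57767d}.
In 0e0fcfa's history but not e57767d's: {0e0fcfa, 2a96180, 2f2c2b7, 3c02e7d, 4b6459f, 594aa4e, 64b8c18, 8c61595, 921049e, a61a470, a65072f, b7244f7, c6c3c43, cc69b07, dd77bda, e5f4ac5, f14f57b} — 17 commits.

17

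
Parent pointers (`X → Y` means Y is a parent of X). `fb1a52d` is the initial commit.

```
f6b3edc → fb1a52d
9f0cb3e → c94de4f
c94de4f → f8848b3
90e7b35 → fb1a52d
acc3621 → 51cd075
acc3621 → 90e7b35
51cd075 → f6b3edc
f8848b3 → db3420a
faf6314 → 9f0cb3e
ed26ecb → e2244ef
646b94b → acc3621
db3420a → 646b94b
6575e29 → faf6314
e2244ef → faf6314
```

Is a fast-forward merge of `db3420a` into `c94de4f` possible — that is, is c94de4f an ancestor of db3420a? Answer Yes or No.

No

A fast-forward from c94de4f to db3420a is possible iff c94de4f is an ancestor of db3420a.
Ancestors of db3420a: {51cd075, 646b94b, 90e7b35, acc3621, db3420a, f6b3edc, fb1a52d}.
c94de4f is not among them, so fast-forward is not possible.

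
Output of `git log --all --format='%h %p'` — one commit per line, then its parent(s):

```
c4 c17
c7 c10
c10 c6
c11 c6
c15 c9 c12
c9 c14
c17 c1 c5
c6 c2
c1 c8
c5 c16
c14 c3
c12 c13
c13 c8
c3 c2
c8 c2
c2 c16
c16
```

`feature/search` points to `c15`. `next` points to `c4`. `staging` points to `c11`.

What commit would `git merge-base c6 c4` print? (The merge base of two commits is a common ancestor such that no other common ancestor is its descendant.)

c2

Ancestors of c6: {c16, c2, c6}.
Ancestors of c4: {c1, c16, c17, c2, c4, c5, c8}.
Common ancestors: {c16, c2}.
Among these, c2 is not an ancestor of any other common ancestor — it is the merge base.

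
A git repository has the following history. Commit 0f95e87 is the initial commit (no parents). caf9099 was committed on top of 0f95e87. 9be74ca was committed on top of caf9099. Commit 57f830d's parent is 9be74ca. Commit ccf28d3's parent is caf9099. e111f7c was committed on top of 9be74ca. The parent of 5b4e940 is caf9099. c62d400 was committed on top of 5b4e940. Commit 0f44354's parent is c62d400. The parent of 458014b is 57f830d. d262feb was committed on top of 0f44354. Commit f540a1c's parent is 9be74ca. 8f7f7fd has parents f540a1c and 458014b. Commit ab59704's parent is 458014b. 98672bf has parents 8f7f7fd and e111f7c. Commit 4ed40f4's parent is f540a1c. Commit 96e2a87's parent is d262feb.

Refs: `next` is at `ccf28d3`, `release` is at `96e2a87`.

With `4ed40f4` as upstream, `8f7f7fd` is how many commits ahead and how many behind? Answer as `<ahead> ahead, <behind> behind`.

Reachable from 8f7f7fd: {0f95e87, 458014b, 57f830d, 8f7f7fd, 9be74ca, caf9099, f540a1c}.
Reachable from 4ed40f4: {0f95e87, 4ed40f4, 9be74ca, caf9099, f540a1c}.
Only in 8f7f7fd's history (ahead): {458014b, 57f830d, 8f7f7fd} — 3.
Only in 4ed40f4's history (behind): {4ed40f4} — 1.

3 ahead, 1 behind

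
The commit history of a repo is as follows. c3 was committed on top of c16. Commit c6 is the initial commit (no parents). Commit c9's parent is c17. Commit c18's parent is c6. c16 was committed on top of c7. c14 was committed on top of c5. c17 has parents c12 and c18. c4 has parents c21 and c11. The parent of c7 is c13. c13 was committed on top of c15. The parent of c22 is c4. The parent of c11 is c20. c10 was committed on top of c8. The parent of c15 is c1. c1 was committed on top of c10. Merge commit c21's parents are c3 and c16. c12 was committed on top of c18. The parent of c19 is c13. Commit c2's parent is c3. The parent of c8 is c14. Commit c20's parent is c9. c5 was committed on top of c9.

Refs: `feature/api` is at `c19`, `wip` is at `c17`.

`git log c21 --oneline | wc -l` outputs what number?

16

Walking parent pointers from c21: reachable set = {c1, c10, c12, c13, c14, c15, c16, c17, c18, c21, c3, c5, c6, c7, c8, c9}.
That is 16 commits.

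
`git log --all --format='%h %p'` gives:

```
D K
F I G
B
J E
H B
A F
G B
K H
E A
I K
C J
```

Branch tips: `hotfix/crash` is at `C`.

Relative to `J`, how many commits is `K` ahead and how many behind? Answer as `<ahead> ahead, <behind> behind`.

0 ahead, 6 behind

Reachable from K: {B, H, K}.
Reachable from J: {A, B, E, F, G, H, I, J, K}.
Only in K's history (ahead): {} — 0.
Only in J's history (behind): {A, E, F, G, I, J} — 6.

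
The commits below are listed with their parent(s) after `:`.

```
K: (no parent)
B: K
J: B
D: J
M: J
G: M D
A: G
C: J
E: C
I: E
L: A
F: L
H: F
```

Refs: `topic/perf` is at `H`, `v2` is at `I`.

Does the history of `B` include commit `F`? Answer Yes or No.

Ancestors of B: {B, K}.
F is not in that set, so it is not an ancestor of B.

No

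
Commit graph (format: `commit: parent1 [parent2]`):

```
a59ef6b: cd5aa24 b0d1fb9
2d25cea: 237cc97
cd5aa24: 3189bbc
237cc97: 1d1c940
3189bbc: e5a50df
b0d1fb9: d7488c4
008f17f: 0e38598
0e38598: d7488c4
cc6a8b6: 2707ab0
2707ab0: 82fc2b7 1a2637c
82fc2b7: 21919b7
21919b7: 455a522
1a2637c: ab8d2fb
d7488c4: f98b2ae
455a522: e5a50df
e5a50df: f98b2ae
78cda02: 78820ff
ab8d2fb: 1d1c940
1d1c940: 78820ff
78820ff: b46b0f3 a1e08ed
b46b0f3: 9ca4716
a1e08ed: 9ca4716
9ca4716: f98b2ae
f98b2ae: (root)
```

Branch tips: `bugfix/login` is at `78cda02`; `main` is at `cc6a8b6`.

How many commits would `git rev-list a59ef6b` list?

7

Walking parent pointers from a59ef6b: reachable set = {3189bbc, a59ef6b, b0d1fb9, cd5aa24, d7488c4, e5a50df, f98b2ae}.
That is 7 commits.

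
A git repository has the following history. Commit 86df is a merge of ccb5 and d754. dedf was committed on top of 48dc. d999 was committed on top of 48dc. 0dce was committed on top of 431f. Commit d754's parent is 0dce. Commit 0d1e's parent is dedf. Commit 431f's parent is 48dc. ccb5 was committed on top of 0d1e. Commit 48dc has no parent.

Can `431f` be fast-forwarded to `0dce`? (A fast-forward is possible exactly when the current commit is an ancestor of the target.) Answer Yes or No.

Yes

A fast-forward from 431f to 0dce is possible iff 431f is an ancestor of 0dce.
Ancestors of 0dce: {0dce, 431f, 48dc}.
431f is among them, so fast-forward is possible.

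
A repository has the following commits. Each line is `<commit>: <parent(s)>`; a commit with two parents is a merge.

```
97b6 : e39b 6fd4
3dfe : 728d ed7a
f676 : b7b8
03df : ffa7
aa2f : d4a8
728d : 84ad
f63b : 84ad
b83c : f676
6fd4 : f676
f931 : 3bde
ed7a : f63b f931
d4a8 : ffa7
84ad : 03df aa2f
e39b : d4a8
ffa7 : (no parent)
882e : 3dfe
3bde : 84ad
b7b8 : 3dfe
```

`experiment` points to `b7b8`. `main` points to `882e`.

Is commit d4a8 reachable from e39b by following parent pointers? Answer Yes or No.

Ancestors of e39b (commits reachable by following parents): {d4a8, e39b, ffa7}.
d4a8 is in that set, so it is an ancestor of e39b.

Yes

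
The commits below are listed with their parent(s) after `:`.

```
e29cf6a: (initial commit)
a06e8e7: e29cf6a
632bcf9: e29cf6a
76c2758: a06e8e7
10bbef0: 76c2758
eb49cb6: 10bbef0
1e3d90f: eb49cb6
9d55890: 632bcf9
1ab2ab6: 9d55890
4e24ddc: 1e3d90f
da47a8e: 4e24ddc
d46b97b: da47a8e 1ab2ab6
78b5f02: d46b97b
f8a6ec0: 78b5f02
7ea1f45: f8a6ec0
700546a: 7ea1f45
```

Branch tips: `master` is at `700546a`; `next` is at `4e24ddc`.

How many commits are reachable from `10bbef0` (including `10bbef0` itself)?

4

Walking parent pointers from 10bbef0: reachable set = {10bbef0, 76c2758, a06e8e7, e29cf6a}.
That is 4 commits.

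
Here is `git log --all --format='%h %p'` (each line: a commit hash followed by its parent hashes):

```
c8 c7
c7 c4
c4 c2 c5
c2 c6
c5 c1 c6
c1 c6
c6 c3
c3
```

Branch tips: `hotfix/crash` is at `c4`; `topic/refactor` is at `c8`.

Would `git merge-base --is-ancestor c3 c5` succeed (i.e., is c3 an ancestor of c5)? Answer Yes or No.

Ancestors of c5 (commits reachable by following parents): {c1, c3, c5, c6}.
c3 is in that set, so it is an ancestor of c5.

Yes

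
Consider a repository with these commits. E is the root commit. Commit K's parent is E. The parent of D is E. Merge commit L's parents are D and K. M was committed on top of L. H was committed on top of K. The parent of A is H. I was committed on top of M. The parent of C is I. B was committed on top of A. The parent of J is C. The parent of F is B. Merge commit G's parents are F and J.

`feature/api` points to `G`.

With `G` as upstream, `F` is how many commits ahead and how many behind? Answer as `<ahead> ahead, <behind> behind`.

0 ahead, 7 behind

Reachable from F: {A, B, E, F, H, K}.
Reachable from G: {A, B, C, D, E, F, G, H, I, J, K, L, M}.
Only in F's history (ahead): {} — 0.
Only in G's history (behind): {C, D, G, I, J, L, M} — 7.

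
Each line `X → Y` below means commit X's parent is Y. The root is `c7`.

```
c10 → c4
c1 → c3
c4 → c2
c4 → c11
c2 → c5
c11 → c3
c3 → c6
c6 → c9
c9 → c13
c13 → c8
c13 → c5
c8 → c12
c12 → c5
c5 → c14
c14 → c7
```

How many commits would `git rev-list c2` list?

Walking parent pointers from c2: reachable set = {c14, c2, c5, c7}.
That is 4 commits.

4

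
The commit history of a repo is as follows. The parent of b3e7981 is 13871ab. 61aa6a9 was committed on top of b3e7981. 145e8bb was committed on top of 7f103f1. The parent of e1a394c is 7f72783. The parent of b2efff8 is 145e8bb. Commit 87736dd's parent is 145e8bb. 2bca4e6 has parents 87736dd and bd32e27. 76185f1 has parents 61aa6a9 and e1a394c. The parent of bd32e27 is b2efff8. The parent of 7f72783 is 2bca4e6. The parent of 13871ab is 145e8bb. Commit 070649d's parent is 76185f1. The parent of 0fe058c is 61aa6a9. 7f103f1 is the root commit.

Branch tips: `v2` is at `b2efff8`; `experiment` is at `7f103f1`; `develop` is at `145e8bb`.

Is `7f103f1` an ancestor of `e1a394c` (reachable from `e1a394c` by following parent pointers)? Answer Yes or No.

Ancestors of e1a394c (commits reachable by following parents): {145e8bb, 2bca4e6, 7f103f1, 7f72783, 87736dd, b2efff8, bd32e27, e1a394c}.
7f103f1 is in that set, so it is an ancestor of e1a394c.

Yes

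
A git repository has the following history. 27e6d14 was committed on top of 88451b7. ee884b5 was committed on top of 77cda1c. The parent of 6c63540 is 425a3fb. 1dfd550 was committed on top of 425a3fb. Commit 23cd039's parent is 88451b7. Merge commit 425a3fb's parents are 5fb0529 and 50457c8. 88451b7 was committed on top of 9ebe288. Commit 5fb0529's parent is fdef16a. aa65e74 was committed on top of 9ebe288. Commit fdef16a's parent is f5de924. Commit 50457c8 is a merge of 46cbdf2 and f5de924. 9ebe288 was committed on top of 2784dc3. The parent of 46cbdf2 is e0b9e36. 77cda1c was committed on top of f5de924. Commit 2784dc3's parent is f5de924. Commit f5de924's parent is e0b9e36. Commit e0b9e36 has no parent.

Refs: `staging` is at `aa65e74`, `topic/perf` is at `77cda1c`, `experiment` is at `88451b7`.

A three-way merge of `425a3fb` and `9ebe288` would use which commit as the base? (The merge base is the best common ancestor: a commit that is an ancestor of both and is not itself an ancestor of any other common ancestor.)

f5de924

Ancestors of 425a3fb: {425a3fb, 46cbdf2, 50457c8, 5fb0529, e0b9e36, f5de924, fdef16a}.
Ancestors of 9ebe288: {2784dc3, 9ebe288, e0b9e36, f5de924}.
Common ancestors: {e0b9e36, f5de924}.
Among these, f5de924 is not an ancestor of any other common ancestor — it is the merge base.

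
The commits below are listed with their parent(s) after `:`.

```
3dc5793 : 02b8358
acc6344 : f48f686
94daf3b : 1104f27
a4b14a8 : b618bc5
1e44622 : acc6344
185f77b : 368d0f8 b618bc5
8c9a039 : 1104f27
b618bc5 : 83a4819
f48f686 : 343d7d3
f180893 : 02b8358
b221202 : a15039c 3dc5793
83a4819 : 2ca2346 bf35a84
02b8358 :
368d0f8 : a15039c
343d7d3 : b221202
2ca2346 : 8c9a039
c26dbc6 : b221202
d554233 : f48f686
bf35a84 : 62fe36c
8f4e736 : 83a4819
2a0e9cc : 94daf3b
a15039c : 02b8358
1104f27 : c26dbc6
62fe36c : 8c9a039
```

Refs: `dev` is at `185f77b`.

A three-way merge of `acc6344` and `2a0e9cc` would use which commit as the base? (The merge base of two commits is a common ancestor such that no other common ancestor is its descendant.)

Ancestors of acc6344: {02b8358, 343d7d3, 3dc5793, a15039c, acc6344, b221202, f48f686}.
Ancestors of 2a0e9cc: {02b8358, 1104f27, 2a0e9cc, 3dc5793, 94daf3b, a15039c, b221202, c26dbc6}.
Common ancestors: {02b8358, 3dc5793, a15039c, b221202}.
Among these, b221202 is not an ancestor of any other common ancestor — it is the merge base.

b221202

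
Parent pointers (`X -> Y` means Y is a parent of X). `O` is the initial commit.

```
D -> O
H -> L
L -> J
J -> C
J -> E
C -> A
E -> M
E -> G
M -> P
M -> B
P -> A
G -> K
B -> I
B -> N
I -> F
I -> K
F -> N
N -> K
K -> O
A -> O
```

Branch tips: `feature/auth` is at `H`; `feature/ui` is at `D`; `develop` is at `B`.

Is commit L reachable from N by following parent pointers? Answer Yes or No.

No

Ancestors of N: {K, N, O}.
L is not in that set, so it is not an ancestor of N.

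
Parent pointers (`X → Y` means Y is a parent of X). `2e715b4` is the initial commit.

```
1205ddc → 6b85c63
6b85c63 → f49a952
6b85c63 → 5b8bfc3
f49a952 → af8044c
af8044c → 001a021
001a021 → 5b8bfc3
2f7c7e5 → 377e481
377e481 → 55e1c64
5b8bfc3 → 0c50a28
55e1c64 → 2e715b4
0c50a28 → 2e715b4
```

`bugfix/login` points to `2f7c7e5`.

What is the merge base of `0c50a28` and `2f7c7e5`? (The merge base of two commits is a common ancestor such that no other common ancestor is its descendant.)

Ancestors of 0c50a28: {0c50a28, 2e715b4}.
Ancestors of 2f7c7e5: {2e715b4, 2f7c7e5, 377e481, 55e1c64}.
Common ancestors: {2e715b4}.
The only common ancestor is 2e715b4, so it is the merge base.

2e715b4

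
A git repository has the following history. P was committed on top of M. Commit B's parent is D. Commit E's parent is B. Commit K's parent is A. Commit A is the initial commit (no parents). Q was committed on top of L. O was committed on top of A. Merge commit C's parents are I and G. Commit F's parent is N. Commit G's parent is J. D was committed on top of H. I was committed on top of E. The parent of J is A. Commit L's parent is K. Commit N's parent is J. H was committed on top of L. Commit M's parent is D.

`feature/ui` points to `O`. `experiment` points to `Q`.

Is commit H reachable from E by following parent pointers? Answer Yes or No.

Yes

Ancestors of E (commits reachable by following parents): {A, B, D, E, H, K, L}.
H is in that set, so it is an ancestor of E.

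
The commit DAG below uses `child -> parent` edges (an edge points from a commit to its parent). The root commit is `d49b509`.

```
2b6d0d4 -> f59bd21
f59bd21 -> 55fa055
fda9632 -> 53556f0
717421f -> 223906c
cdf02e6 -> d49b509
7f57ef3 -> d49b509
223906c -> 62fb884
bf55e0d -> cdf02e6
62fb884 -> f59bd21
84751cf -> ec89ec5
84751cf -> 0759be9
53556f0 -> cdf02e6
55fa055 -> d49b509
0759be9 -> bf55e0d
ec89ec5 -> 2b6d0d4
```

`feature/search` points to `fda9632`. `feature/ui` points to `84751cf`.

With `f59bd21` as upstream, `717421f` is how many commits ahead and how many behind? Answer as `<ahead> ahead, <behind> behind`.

Reachable from 717421f: {223906c, 55fa055, 62fb884, 717421f, d49b509, f59bd21}.
Reachable from f59bd21: {55fa055, d49b509, f59bd21}.
Only in 717421f's history (ahead): {223906c, 62fb884, 717421f} — 3.
Only in f59bd21's history (behind): {} — 0.

3 ahead, 0 behind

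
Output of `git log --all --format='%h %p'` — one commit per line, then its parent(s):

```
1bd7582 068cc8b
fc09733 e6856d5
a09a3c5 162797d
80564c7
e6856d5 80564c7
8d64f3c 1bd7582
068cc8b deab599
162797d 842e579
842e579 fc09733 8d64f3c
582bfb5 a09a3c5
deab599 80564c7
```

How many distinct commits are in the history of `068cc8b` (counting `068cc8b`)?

3

Walking parent pointers from 068cc8b: reachable set = {068cc8b, 80564c7, deab599}.
That is 3 commits.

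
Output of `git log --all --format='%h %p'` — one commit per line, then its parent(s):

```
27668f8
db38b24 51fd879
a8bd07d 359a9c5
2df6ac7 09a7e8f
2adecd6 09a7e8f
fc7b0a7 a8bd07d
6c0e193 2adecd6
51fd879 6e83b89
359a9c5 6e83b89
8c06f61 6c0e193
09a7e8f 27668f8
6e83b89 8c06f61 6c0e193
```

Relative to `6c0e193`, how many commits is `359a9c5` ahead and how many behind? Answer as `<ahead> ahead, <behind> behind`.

Reachable from 359a9c5: {09a7e8f, 27668f8, 2adecd6, 359a9c5, 6c0e193, 6e83b89, 8c06f61}.
Reachable from 6c0e193: {09a7e8f, 27668f8, 2adecd6, 6c0e193}.
Only in 359a9c5's history (ahead): {359a9c5, 6e83b89, 8c06f61} — 3.
Only in 6c0e193's history (behind): {} — 0.

3 ahead, 0 behind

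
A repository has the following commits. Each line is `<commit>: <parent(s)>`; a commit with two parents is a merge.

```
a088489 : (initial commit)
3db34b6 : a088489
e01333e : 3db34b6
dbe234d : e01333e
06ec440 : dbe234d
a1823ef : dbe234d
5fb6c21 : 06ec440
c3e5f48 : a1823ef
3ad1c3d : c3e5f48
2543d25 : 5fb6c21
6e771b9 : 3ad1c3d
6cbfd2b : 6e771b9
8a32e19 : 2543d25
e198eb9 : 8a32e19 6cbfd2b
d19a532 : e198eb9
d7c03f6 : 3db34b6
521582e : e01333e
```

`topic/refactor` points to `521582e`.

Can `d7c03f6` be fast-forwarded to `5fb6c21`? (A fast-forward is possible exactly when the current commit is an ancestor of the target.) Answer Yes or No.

No

A fast-forward from d7c03f6 to 5fb6c21 is possible iff d7c03f6 is an ancestor of 5fb6c21.
Ancestors of 5fb6c21: {06ec440, 3db34b6, 5fb6c21, a088489, dbe234d, e01333e}.
d7c03f6 is not among them, so fast-forward is not possible.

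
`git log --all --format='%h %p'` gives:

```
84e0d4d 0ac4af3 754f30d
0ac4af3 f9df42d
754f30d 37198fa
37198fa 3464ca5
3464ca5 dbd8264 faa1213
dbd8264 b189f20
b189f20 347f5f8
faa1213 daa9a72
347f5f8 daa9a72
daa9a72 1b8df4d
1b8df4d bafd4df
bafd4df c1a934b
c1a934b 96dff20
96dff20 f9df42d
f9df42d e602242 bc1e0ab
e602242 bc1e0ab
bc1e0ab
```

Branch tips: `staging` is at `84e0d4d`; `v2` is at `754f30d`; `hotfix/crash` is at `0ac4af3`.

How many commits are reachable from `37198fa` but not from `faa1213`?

5

Reachable from 37198fa: {1b8df4d, 3464ca5, 347f5f8, 37198fa, 96dff20, b189f20, bafd4df, bc1e0ab, c1a934b, daa9a72, dbd8264, e602242, f9df42d, faa1213}.
Reachable from faa1213: {1b8df4d, 96dff20, bafd4df, bc1e0ab, c1a934b, daa9a72, e602242, f9df42d, faa1213}.
In 37198fa's history but not faa1213's: {3464ca5, 347f5f8, 37198fa, b189f20, dbd8264} — 5 commits.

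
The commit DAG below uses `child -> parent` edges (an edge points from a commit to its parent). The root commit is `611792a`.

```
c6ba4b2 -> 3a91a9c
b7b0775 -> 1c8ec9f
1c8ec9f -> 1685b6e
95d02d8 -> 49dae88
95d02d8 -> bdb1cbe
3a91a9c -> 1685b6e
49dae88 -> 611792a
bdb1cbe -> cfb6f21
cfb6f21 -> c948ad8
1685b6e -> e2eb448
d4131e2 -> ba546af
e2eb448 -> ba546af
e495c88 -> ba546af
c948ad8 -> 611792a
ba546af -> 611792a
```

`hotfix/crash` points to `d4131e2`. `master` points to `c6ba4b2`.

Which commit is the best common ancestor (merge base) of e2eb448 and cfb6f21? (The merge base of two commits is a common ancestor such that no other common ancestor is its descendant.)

Ancestors of e2eb448: {611792a, ba546af, e2eb448}.
Ancestors of cfb6f21: {611792a, c948ad8, cfb6f21}.
Common ancestors: {611792a}.
The only common ancestor is 611792a, so it is the merge base.

611792a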